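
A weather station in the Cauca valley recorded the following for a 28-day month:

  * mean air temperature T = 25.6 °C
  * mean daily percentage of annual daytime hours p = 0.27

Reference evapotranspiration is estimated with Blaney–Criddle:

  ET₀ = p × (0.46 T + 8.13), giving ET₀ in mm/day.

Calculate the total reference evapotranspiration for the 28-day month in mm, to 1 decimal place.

150.5 mm

ET₀ = 0.27 × (0.46 × 25.6 + 8.13) = 0.27 × 19.906 = 5.3746 mm/d
Monthly total = 5.3746 × 28 = 150.489 mm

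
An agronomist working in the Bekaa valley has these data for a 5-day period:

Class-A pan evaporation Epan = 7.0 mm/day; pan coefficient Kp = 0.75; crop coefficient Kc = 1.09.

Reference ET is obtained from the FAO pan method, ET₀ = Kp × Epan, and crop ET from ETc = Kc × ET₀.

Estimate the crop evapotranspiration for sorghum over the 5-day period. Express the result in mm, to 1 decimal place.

28.6 mm

ET₀ = 0.75 × 7.0 = 5.2500 mm/d
ETc = Kc × ET₀ = 1.09 × 5.2500 = 5.7225 mm/d
Over 5 days: 5.7225 × 5 = 28.613 mm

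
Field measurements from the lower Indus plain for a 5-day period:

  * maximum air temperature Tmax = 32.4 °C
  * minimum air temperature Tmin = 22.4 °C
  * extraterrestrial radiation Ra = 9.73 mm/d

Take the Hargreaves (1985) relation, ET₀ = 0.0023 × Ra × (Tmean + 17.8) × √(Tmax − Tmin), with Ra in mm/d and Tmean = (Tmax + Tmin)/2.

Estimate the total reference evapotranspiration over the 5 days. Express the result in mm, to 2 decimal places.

Tmean = (32.4 + 22.4)/2 = 27.40 °C
ET₀ = 0.0023 × 9.73 × (27.40 + 17.8) × √10.0 = 0.0023 × 9.73 × 45.20 × 3.1623 = 3.1988 mm/d
Over 5 days: 3.1988 × 5 = 15.994 mm

15.99 mm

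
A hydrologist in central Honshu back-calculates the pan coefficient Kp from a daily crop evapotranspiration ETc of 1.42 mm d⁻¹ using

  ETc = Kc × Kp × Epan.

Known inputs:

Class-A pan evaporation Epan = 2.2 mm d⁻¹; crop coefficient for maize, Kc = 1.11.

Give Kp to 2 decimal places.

ETc = Kc × Kp × Epan  ⇒  Kp = ETc / (Kc × Epan)
Kp = 1.42 / (1.11 × 2.2) = 1.42 / 2.442 = 0.5815

0.58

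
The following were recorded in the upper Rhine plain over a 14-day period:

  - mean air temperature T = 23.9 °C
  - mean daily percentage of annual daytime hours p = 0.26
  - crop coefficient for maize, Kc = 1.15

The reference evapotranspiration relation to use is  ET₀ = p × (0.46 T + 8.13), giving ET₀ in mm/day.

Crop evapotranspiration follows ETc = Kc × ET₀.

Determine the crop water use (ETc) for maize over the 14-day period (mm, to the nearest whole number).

80 mm

ET₀ = 0.26 × (0.46 × 23.9 + 8.13) = 0.26 × 19.124 = 4.9722 mm/d
ETc = Kc × ET₀ = 1.15 × 4.9722 = 5.7180 mm/d
Over 14 days: 5.7180 × 14 = 80.052 mm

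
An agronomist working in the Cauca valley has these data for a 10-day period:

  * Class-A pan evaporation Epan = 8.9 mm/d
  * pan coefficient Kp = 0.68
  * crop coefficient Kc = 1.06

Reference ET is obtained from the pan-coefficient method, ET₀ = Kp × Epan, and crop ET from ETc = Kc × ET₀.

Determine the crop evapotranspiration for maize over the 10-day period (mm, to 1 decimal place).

64.2 mm

ET₀ = 0.68 × 8.9 = 6.0520 mm/d
ETc = Kc × ET₀ = 1.06 × 6.0520 = 6.4151 mm/d
Over 10 days: 6.4151 × 10 = 64.151 mm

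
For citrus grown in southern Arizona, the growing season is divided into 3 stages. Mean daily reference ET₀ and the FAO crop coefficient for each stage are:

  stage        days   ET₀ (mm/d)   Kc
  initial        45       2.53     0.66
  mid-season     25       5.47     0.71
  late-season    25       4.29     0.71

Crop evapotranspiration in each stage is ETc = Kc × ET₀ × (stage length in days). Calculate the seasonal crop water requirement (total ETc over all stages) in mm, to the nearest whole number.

248 mm

initial: 0.66 × 2.53 × 45 = 75.14 mm
mid-season: 0.71 × 5.47 × 25 = 97.09 mm
late-season: 0.71 × 4.29 × 25 = 76.15 mm
Seasonal total = 248.38 mm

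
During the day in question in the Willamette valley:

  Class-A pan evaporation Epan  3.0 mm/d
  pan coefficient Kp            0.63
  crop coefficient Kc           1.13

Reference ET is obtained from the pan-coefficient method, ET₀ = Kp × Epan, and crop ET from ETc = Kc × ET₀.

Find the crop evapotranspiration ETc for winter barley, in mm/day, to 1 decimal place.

2.1 mm/day

ET₀ = 0.63 × 3.0 = 1.8900 mm/d
ETc = Kc × ET₀ = 1.13 × 1.8900 = 2.1357 mm/d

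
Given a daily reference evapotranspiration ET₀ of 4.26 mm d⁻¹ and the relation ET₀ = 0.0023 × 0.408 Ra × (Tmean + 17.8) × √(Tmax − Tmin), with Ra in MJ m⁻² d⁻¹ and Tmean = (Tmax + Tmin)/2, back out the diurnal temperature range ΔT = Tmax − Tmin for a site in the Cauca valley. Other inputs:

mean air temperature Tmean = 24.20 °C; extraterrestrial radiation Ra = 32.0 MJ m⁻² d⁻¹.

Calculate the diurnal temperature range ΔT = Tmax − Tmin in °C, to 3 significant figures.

√ΔT = ET₀ / [0.0023 × 0.408 × Ra × (Tmean+17.8)] = 4.26 / (0.0023 × 13.0560 × 42.00) = 3.3777
ΔT = 3.3777² = 11.409 °C

11.4 °C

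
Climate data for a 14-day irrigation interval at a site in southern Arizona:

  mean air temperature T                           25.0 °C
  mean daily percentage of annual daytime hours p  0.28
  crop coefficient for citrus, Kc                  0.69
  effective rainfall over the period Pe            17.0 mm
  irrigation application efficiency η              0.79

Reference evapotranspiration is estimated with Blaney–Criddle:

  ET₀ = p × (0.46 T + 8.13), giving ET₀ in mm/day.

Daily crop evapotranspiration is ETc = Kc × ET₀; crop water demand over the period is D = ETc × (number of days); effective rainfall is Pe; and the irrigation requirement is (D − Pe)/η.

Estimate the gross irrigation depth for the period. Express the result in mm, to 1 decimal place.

45.7 mm

ET₀ = 0.28 × (0.46 × 25.0 + 8.13) = 0.28 × 19.630 = 5.4964 mm/d
ETc = Kc × ET₀ = 0.69 × 5.4964 = 3.7925 mm/d
Crop demand D = ETc × 14 d = 3.7925 × 14 = 53.095 mm
D − Pe = 53.095 − 17.0 = 36.095 mm
Gross irrigation = 36.095 / 0.79 = 45.690 mm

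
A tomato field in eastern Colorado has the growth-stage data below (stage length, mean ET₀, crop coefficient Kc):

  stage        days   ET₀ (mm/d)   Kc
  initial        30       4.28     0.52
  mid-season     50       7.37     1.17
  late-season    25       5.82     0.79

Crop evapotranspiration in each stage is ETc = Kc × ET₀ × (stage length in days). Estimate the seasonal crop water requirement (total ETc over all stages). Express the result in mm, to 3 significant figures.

initial: 0.52 × 4.28 × 30 = 66.77 mm
mid-season: 1.17 × 7.37 × 50 = 431.15 mm
late-season: 0.79 × 5.82 × 25 = 114.95 mm
Seasonal total = 612.87 mm

613 mm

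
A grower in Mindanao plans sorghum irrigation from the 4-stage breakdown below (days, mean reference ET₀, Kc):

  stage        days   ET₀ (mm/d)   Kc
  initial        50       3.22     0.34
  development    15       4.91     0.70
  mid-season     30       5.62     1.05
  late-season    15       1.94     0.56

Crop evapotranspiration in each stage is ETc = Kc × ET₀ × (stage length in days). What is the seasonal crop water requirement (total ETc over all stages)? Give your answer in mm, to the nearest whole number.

initial: 0.34 × 3.22 × 50 = 54.74 mm
development: 0.70 × 4.91 × 15 = 51.56 mm
mid-season: 1.05 × 5.62 × 30 = 177.03 mm
late-season: 0.56 × 1.94 × 15 = 16.30 mm
Seasonal total = 299.63 mm

300 mm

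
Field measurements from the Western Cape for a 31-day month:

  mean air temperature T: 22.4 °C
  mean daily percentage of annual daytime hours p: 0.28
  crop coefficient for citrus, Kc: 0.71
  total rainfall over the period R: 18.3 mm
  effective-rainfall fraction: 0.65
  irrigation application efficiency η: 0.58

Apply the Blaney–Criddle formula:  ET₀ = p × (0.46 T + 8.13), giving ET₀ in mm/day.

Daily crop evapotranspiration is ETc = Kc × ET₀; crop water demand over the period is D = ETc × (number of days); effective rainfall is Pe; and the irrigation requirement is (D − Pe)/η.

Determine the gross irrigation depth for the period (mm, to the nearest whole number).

175 mm

ET₀ = 0.28 × (0.46 × 22.4 + 8.13) = 0.28 × 18.434 = 5.1615 mm/d
ETc = Kc × ET₀ = 0.71 × 5.1615 = 3.6647 mm/d
Crop demand D = ETc × 31 d = 3.6647 × 31 = 113.606 mm
Pe = 0.65 × 18.3 = 11.895 mm
D − Pe = 113.606 − 11.895 = 101.711 mm
Gross irrigation = 101.711 / 0.58 = 175.364 mm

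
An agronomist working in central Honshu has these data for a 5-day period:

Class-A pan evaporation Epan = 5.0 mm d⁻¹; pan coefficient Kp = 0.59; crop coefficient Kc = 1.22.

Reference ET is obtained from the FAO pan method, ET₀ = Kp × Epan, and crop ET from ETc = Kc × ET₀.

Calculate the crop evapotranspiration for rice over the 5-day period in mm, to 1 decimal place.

18.0 mm

ET₀ = 0.59 × 5.0 = 2.9500 mm/d
ETc = Kc × ET₀ = 1.22 × 2.9500 = 3.5990 mm/d
Over 5 days: 3.5990 × 5 = 17.995 mm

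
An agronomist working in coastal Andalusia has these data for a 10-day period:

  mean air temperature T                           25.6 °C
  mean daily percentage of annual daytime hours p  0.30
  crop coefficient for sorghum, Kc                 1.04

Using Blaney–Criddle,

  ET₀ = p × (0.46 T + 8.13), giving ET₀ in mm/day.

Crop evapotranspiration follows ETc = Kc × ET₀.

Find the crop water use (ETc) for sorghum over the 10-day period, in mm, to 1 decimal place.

62.1 mm

ET₀ = 0.30 × (0.46 × 25.6 + 8.13) = 0.30 × 19.906 = 5.9718 mm/d
ETc = Kc × ET₀ = 1.04 × 5.9718 = 6.2107 mm/d
Over 10 days: 6.2107 × 10 = 62.107 mm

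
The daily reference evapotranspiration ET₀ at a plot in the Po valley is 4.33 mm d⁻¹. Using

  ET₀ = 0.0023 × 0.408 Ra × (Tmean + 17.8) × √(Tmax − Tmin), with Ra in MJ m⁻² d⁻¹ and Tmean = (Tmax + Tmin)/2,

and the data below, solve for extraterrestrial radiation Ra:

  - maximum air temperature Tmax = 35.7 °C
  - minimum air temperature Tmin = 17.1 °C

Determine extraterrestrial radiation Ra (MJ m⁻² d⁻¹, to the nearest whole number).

24 MJ m⁻² d⁻¹

Tmean = (35.7+17.1)/2 = 26.40 °C; ΔT = 18.6
Ra = ET₀ / [0.0023 × 0.408 × (Tmean+17.8) × √ΔT]
   = 4.33 / (0.0023 × 0.408 × 44.20 × 4.3128) = 24.206 MJ m⁻² d⁻¹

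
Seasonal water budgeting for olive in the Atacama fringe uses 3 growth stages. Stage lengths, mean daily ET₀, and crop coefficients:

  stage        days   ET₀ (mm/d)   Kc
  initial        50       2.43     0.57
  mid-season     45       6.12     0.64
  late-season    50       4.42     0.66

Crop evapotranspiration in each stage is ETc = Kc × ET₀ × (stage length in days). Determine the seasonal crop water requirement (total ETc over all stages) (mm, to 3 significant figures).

391 mm

initial: 0.57 × 2.43 × 50 = 69.26 mm
mid-season: 0.64 × 6.12 × 45 = 176.26 mm
late-season: 0.66 × 4.42 × 50 = 145.86 mm
Seasonal total = 391.38 mm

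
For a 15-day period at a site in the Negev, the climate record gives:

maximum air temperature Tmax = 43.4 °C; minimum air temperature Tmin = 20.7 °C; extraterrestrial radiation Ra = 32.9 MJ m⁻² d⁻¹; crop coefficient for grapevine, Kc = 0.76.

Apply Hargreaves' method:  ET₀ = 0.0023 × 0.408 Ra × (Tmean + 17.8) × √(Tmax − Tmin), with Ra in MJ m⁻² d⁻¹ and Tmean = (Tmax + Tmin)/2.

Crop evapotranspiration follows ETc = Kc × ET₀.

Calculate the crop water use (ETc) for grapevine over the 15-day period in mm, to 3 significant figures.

83.6 mm

Tmean = (43.4 + 20.7)/2 = 32.05 °C
0.408 Ra = 0.408 × 32.9 = 13.4232 mm/d equivalent
ET₀ = 0.0023 × 13.4232 × (32.05 + 17.8) × √22.7 = 0.0023 × 13.4232 × 49.85 × 4.7645 = 7.3327 mm/d
ETc = Kc × ET₀ = 0.76 × 7.3327 = 5.5729 mm/d
Over 15 days: 5.5729 × 15 = 83.594 mm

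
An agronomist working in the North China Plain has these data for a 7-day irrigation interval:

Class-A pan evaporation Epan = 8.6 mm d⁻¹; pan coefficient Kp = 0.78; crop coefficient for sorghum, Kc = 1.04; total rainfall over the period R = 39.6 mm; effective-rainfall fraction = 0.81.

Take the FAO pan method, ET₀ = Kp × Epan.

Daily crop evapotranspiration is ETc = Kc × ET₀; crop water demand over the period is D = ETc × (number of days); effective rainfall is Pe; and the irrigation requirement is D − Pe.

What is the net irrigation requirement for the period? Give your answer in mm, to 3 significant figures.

ET₀ = 0.78 × 8.6 = 6.7080 mm/d
ETc = Kc × ET₀ = 1.04 × 6.7080 = 6.9763 mm/d
Crop demand D = ETc × 7 d = 6.9763 × 7 = 48.834 mm
Pe = 0.81 × 39.6 = 32.076 mm
D − Pe = 48.834 − 32.076 = 16.758 mm

16.8 mm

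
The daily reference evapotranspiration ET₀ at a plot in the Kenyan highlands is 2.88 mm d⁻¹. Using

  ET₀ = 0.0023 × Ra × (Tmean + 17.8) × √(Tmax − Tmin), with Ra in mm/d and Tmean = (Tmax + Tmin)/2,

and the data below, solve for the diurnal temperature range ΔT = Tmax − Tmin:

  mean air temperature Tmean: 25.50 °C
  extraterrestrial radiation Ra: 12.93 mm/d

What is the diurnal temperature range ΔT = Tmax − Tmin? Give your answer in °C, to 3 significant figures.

5.00 °C

√ΔT = ET₀ / [0.0023 × Ra × (Tmean+17.8)] = 2.88 / (0.0023 × 12.93 × 43.30) = 2.2365
ΔT = 2.2365² = 5.002 °C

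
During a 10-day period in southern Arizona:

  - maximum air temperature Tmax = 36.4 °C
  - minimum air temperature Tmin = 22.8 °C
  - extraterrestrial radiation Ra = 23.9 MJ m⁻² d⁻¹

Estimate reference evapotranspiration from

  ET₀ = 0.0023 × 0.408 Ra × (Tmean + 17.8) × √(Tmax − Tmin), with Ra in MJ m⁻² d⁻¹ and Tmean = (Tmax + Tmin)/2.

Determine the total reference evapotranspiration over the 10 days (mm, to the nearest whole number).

Tmean = (36.4 + 22.8)/2 = 29.60 °C
0.408 Ra = 0.408 × 23.9 = 9.7512 mm/d equivalent
ET₀ = 0.0023 × 9.7512 × (29.60 + 17.8) × √13.6 = 0.0023 × 9.7512 × 47.40 × 3.6878 = 3.9204 mm/d
Over 10 days: 3.9204 × 10 = 39.204 mm

39 mm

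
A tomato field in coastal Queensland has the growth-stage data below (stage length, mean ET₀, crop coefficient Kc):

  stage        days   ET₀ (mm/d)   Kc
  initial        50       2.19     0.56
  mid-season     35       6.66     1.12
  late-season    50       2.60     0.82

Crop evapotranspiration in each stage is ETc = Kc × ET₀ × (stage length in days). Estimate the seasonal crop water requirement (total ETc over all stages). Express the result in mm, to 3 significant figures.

429 mm

initial: 0.56 × 2.19 × 50 = 61.32 mm
mid-season: 1.12 × 6.66 × 35 = 261.07 mm
late-season: 0.82 × 2.60 × 50 = 106.60 mm
Seasonal total = 428.99 mm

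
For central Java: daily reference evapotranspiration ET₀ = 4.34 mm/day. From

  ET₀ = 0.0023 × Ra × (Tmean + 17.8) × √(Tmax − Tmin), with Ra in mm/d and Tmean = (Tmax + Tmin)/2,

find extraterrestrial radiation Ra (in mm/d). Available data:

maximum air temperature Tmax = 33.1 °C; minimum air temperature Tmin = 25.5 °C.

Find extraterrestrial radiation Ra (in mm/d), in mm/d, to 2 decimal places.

Tmean = 29.30 °C; √ΔT = 2.7568
Ra = ET₀ / [0.0023 × (Tmean+17.8) × √ΔT] = 4.34 / (0.0023 × 47.10 × 2.7568) = 14.532 mm/d

14.53 mm/d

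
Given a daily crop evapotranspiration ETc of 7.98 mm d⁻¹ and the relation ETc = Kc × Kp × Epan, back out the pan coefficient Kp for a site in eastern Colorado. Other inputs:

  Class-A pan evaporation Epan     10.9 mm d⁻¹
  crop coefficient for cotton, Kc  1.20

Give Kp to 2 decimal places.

0.61

ETc = Kc × Kp × Epan  ⇒  Kp = ETc / (Kc × Epan)
Kp = 7.98 / (1.20 × 10.9) = 7.98 / 13.080 = 0.6101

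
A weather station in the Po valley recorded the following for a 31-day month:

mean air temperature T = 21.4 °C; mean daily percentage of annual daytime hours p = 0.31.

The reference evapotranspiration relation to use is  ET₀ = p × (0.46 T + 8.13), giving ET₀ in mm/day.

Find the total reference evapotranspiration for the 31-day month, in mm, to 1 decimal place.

ET₀ = 0.31 × (0.46 × 21.4 + 8.13) = 0.31 × 17.974 = 5.5719 mm/d
Monthly total = 5.5719 × 31 = 172.729 mm

172.7 mm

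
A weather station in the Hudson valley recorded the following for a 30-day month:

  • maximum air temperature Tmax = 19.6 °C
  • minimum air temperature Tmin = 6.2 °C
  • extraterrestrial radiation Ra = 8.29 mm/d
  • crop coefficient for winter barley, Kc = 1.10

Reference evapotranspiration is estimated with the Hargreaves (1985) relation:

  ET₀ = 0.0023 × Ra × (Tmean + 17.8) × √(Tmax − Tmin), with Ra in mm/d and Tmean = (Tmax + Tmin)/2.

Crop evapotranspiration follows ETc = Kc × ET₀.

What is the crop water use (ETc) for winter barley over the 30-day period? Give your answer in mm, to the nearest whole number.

Tmean = (19.6 + 6.2)/2 = 12.90 °C
ET₀ = 0.0023 × 8.29 × (12.90 + 17.8) × √13.4 = 0.0023 × 8.29 × 30.70 × 3.6606 = 2.1428 mm/d
ETc = Kc × ET₀ = 1.10 × 2.1428 = 2.3571 mm/d
Over 30 days: 2.3571 × 30 = 70.713 mm

71 mm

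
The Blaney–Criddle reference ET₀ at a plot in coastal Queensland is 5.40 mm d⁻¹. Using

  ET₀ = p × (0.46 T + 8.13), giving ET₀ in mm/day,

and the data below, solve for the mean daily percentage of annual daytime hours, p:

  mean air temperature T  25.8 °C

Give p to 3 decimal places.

p = ET₀ / (0.46 T + 8.13) = 5.40 / (0.46 × 25.8 + 8.13) = 5.40 / 19.998 = 0.2700

0.270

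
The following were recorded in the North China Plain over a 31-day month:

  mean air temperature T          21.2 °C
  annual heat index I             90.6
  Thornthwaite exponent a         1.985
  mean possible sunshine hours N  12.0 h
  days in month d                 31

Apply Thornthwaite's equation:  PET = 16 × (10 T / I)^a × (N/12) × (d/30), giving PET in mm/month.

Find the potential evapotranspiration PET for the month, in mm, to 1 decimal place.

10T/I = 10 × 21.2 / 90.6 = 2.3400
(10T/I)^a = 2.3400^1.985 = 5.4062
Uncorrected PET = 16 × 5.4062 = 86.499 mm
Correction = (N/12)(d/30) = (12.0/12)(31/30) = 1.0333
PET = 86.499 × 1.0333 = 89.379 mm/month

89.4 mm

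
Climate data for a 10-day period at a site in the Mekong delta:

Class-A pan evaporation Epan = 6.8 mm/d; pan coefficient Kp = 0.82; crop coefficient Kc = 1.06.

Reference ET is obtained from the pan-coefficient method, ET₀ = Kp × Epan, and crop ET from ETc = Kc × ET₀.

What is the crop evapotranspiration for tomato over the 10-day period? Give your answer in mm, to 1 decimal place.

ET₀ = 0.82 × 6.8 = 5.5760 mm/d
ETc = Kc × ET₀ = 1.06 × 5.5760 = 5.9106 mm/d
Over 10 days: 5.9106 × 10 = 59.106 mm

59.1 mm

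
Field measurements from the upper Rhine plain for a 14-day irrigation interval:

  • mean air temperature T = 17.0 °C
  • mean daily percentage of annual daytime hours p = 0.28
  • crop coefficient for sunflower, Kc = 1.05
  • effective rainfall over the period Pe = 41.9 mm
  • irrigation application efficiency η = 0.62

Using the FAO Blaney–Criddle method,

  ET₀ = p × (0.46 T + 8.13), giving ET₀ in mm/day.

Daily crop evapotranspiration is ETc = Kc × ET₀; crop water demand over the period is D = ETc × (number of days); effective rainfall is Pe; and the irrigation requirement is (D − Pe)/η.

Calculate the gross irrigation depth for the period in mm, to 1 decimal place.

ET₀ = 0.28 × (0.46 × 17.0 + 8.13) = 0.28 × 15.950 = 4.4660 mm/d
ETc = Kc × ET₀ = 1.05 × 4.4660 = 4.6893 mm/d
Crop demand D = ETc × 14 d = 4.6893 × 14 = 65.650 mm
D − Pe = 65.650 − 41.9 = 23.750 mm
Gross irrigation = 23.750 / 0.62 = 38.306 mm

38.3 mm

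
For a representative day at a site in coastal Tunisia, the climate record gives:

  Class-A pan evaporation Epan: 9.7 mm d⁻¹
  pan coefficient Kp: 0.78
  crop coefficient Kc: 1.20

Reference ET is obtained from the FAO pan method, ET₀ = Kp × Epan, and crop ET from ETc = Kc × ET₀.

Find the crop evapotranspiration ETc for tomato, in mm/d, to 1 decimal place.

ET₀ = 0.78 × 9.7 = 7.5660 mm/d
ETc = Kc × ET₀ = 1.20 × 7.5660 = 9.0792 mm/d

9.1 mm/d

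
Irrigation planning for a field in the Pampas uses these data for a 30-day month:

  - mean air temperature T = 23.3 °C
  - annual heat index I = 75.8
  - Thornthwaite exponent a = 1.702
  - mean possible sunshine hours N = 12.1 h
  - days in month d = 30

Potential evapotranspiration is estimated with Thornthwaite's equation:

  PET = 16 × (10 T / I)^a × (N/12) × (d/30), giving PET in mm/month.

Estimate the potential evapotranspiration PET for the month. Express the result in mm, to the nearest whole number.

10T/I = 10 × 23.3 / 75.8 = 3.0739
(10T/I)^a = 3.0739^1.702 = 6.7616
Uncorrected PET = 16 × 6.7616 = 108.186 mm
Correction = (N/12)(d/30) = (12.1/12)(30/30) = 1.0083
PET = 108.186 × 1.0083 = 109.084 mm/month

109 mm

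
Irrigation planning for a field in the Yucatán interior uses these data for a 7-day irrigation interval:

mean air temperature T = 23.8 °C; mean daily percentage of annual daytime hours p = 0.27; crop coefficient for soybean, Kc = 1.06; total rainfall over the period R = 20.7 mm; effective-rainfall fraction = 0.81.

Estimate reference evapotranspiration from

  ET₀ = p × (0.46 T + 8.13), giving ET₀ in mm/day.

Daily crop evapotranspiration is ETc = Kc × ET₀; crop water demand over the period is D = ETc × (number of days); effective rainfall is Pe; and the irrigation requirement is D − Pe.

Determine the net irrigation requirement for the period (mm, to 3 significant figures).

ET₀ = 0.27 × (0.46 × 23.8 + 8.13) = 0.27 × 19.078 = 5.1511 mm/d
ETc = Kc × ET₀ = 1.06 × 5.1511 = 5.4602 mm/d
Crop demand D = ETc × 7 d = 5.4602 × 7 = 38.221 mm
Pe = 0.81 × 20.7 = 16.767 mm
D − Pe = 38.221 − 16.767 = 21.454 mm

21.5 mm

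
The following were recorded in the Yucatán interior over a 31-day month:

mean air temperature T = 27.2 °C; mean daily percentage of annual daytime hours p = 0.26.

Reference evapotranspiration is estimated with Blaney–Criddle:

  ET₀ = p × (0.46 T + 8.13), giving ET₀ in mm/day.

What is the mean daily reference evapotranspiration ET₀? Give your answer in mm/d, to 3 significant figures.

ET₀ = 0.26 × (0.46 × 27.2 + 8.13) = 0.26 × 20.642 = 5.3669 mm/d

5.37 mm/d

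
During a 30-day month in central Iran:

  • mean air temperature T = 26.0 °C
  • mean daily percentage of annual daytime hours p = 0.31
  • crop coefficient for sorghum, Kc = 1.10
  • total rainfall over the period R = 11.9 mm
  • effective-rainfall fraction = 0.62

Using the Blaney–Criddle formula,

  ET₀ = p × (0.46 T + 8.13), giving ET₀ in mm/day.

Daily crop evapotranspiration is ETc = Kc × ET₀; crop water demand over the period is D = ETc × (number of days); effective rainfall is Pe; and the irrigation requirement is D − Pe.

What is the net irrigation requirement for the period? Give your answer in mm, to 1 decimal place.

ET₀ = 0.31 × (0.46 × 26.0 + 8.13) = 0.31 × 20.090 = 6.2279 mm/d
ETc = Kc × ET₀ = 1.10 × 6.2279 = 6.8507 mm/d
Crop demand D = ETc × 30 d = 6.8507 × 30 = 205.521 mm
Pe = 0.62 × 11.9 = 7.378 mm
D − Pe = 205.521 − 7.378 = 198.143 mm

198.1 mm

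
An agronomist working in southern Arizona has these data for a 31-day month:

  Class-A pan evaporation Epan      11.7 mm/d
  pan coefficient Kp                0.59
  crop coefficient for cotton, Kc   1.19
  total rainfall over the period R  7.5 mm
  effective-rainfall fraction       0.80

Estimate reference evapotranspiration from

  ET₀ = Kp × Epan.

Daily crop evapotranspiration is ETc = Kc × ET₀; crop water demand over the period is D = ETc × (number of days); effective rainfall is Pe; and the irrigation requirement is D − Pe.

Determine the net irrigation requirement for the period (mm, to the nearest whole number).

ET₀ = 0.59 × 11.7 = 6.9030 mm/d
ETc = Kc × ET₀ = 1.19 × 6.9030 = 8.2146 mm/d
Crop demand D = ETc × 31 d = 8.2146 × 31 = 254.653 mm
Pe = 0.80 × 7.5 = 6.000 mm
D − Pe = 254.653 − 6.000 = 248.653 mm

249 mm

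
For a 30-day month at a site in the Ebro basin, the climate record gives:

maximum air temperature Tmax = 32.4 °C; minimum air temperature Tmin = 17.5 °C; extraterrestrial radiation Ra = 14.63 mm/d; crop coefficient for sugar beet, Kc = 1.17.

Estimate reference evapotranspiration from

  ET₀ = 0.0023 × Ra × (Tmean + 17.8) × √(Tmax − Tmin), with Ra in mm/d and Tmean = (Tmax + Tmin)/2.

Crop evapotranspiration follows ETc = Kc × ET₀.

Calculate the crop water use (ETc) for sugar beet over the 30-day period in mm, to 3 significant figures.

195 mm

Tmean = (32.4 + 17.5)/2 = 24.95 °C
ET₀ = 0.0023 × 14.63 × (24.95 + 17.8) × √14.9 = 0.0023 × 14.63 × 42.75 × 3.8601 = 5.5527 mm/d
ETc = Kc × ET₀ = 1.17 × 5.5527 = 6.4967 mm/d
Over 30 days: 6.4967 × 30 = 194.901 mm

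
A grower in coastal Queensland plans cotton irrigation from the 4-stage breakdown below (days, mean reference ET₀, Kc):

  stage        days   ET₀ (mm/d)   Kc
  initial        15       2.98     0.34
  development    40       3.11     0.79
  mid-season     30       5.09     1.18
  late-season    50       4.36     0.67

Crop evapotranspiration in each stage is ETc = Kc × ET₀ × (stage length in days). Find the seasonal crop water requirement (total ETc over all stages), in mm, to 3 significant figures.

initial: 0.34 × 2.98 × 15 = 15.20 mm
development: 0.79 × 3.11 × 40 = 98.28 mm
mid-season: 1.18 × 5.09 × 30 = 180.19 mm
late-season: 0.67 × 4.36 × 50 = 146.06 mm
Seasonal total = 439.73 mm

440 mm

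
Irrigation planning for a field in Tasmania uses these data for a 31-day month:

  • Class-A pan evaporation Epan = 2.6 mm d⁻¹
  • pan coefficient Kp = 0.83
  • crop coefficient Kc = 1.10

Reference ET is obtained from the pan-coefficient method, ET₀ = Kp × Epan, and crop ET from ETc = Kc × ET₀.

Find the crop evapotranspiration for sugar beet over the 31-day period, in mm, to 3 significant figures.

ET₀ = 0.83 × 2.6 = 2.1580 mm/d
ETc = Kc × ET₀ = 1.10 × 2.1580 = 2.3738 mm/d
Over 31 days: 2.3738 × 31 = 73.588 mm

73.6 mm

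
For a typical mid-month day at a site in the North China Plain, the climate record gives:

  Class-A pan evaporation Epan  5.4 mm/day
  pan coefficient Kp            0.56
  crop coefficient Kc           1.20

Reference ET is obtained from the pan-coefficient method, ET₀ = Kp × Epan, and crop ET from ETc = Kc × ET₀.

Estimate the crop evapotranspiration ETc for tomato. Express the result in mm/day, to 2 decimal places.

3.63 mm/day

ET₀ = 0.56 × 5.4 = 3.0240 mm/d
ETc = Kc × ET₀ = 1.20 × 3.0240 = 3.6288 mm/d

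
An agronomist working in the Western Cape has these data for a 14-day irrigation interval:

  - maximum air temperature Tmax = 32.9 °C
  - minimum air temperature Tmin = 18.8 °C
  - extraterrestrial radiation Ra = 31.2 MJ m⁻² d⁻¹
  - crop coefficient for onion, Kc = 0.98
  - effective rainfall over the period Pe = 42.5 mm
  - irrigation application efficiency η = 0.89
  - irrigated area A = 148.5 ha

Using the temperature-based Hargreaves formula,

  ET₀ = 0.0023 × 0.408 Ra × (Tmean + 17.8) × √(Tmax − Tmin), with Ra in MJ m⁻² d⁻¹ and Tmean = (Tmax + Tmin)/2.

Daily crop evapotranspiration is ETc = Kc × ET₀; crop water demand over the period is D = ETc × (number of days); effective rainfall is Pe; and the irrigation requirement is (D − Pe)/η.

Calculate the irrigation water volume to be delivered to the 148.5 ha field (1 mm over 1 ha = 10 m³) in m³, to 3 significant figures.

Tmean = (32.9 + 18.8)/2 = 25.85 °C
0.408 Ra = 0.408 × 31.2 = 12.7296 mm/d equivalent
ET₀ = 0.0023 × 12.7296 × (25.85 + 17.8) × √14.1 = 0.0023 × 12.7296 × 43.65 × 3.7550 = 4.7988 mm/d
ETc = Kc × ET₀ = 0.98 × 4.7988 = 4.7028 mm/d
Crop demand D = ETc × 14 d = 4.7028 × 14 = 65.839 mm
D − Pe = 65.839 − 42.5 = 23.339 mm
Gross irrigation = 23.339 / 0.89 = 26.224 mm
Volume = 26.224 mm × 148.5 ha × 10 = 38942.6 m³

38900 m³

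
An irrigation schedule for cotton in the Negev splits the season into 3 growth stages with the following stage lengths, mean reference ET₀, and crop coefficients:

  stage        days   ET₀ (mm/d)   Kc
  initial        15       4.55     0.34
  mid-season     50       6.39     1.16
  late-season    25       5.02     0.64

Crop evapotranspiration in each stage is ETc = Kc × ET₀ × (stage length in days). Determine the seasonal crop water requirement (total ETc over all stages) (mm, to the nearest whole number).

474 mm

initial: 0.34 × 4.55 × 15 = 23.21 mm
mid-season: 1.16 × 6.39 × 50 = 370.62 mm
late-season: 0.64 × 5.02 × 25 = 80.32 mm
Seasonal total = 474.15 mm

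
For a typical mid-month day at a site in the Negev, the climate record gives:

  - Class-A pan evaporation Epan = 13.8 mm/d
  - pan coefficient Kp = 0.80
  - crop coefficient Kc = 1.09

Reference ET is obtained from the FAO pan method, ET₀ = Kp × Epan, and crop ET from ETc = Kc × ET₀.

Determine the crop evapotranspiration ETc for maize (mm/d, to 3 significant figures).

ET₀ = 0.80 × 13.8 = 11.0400 mm/d
ETc = Kc × ET₀ = 1.09 × 11.0400 = 12.0336 mm/d

12.0 mm/d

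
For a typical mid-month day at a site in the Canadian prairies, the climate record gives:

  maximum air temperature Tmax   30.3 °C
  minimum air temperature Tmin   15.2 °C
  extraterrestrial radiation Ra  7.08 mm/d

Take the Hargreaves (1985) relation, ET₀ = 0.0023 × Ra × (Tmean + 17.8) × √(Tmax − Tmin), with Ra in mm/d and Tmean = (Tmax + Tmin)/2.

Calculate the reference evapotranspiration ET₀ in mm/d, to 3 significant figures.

Tmean = (30.3 + 15.2)/2 = 22.75 °C
ET₀ = 0.0023 × 7.08 × (22.75 + 17.8) × √15.1 = 0.0023 × 7.08 × 40.55 × 3.8859 = 2.5659 mm/d

2.57 mm/d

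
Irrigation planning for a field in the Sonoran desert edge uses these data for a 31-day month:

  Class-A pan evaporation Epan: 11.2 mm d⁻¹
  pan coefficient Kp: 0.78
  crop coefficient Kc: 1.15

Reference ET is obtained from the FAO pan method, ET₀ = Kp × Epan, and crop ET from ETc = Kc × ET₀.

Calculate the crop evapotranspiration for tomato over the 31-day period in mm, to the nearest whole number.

ET₀ = 0.78 × 11.2 = 8.7360 mm/d
ETc = Kc × ET₀ = 1.15 × 8.7360 = 10.0464 mm/d
Over 31 days: 10.0464 × 31 = 311.438 mm

311 mm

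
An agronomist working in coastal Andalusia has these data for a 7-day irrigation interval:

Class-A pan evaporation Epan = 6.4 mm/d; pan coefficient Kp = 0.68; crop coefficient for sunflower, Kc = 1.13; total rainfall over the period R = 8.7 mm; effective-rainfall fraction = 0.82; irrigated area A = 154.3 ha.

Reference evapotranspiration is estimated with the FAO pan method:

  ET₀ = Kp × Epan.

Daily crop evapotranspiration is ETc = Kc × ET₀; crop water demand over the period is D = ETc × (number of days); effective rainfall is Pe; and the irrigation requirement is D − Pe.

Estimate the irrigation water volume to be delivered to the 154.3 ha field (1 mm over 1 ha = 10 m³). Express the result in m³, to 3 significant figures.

ET₀ = 0.68 × 6.4 = 4.3520 mm/d
ETc = Kc × ET₀ = 1.13 × 4.3520 = 4.9178 mm/d
Crop demand D = ETc × 7 d = 4.9178 × 7 = 34.425 mm
Pe = 0.82 × 8.7 = 7.134 mm
D − Pe = 34.425 − 7.134 = 27.291 mm
Volume = 27.291 mm × 154.3 ha × 10 = 42110.0 m³

42100 m³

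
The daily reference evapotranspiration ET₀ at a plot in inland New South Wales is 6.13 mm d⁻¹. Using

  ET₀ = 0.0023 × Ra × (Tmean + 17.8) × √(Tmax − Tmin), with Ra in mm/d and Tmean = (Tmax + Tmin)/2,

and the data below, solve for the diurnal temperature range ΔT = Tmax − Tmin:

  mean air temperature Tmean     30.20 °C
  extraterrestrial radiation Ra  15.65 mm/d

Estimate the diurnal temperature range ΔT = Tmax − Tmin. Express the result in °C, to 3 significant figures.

12.6 °C

√ΔT = ET₀ / [0.0023 × Ra × (Tmean+17.8)] = 6.13 / (0.0023 × 15.65 × 48.00) = 3.5479
ΔT = 3.5479² = 12.588 °C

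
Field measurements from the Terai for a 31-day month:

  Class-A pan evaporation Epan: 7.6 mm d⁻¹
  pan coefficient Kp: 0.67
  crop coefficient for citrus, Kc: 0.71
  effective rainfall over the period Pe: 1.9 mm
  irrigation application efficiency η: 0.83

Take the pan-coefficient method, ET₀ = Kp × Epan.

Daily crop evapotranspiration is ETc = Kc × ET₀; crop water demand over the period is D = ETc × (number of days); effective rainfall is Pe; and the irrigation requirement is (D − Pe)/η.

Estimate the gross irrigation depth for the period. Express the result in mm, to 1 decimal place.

132.7 mm

ET₀ = 0.67 × 7.6 = 5.0920 mm/d
ETc = Kc × ET₀ = 0.71 × 5.0920 = 3.6153 mm/d
Crop demand D = ETc × 31 d = 3.6153 × 31 = 112.074 mm
D − Pe = 112.074 − 1.9 = 110.174 mm
Gross irrigation = 110.174 / 0.83 = 132.740 mm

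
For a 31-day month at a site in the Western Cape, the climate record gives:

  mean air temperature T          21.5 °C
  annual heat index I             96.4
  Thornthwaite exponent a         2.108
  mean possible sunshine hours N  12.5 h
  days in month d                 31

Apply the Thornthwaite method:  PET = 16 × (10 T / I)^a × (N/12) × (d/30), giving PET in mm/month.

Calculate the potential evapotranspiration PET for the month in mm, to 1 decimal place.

93.4 mm

10T/I = 10 × 21.5 / 96.4 = 2.2303
(10T/I)^a = 2.2303^2.108 = 5.4244
Uncorrected PET = 16 × 5.4244 = 86.790 mm
Correction = (N/12)(d/30) = (12.5/12)(31/30) = 1.0764
PET = 86.790 × 1.0764 = 93.421 mm/month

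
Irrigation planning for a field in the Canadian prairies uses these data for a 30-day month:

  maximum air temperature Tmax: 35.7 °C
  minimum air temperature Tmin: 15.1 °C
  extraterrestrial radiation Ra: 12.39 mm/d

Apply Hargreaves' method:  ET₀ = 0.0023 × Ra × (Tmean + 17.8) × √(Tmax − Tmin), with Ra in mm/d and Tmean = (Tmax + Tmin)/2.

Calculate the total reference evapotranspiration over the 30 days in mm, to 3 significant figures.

168 mm

Tmean = (35.7 + 15.1)/2 = 25.40 °C
ET₀ = 0.0023 × 12.39 × (25.40 + 17.8) × √20.6 = 0.0023 × 12.39 × 43.20 × 4.5387 = 5.5875 mm/d
Over 30 days: 5.5875 × 30 = 167.625 mm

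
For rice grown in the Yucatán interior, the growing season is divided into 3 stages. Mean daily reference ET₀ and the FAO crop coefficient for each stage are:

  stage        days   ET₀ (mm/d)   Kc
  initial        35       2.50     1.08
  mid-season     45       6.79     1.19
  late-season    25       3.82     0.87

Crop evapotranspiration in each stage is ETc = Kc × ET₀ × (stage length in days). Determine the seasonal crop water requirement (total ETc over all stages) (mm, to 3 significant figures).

initial: 1.08 × 2.50 × 35 = 94.50 mm
mid-season: 1.19 × 6.79 × 45 = 363.60 mm
late-season: 0.87 × 3.82 × 25 = 83.09 mm
Seasonal total = 541.19 mm

541 mm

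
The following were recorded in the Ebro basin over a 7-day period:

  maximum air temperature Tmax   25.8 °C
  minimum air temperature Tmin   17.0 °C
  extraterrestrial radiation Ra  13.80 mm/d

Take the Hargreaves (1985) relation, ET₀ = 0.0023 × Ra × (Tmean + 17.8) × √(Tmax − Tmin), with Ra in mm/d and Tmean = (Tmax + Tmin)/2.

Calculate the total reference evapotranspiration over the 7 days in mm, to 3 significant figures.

Tmean = (25.8 + 17.0)/2 = 21.40 °C
ET₀ = 0.0023 × 13.80 × (21.40 + 17.8) × √8.8 = 0.0023 × 13.80 × 39.20 × 2.9665 = 3.6909 mm/d
Over 7 days: 3.6909 × 7 = 25.836 mm

25.8 mm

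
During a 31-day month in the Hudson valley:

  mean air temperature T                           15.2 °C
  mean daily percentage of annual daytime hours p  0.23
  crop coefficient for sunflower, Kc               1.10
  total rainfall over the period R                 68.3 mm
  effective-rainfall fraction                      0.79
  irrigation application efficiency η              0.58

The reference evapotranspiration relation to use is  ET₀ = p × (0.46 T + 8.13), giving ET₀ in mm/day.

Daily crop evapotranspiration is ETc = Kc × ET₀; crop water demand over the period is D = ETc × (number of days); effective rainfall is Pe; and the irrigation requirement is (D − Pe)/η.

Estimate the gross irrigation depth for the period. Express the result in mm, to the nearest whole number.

ET₀ = 0.23 × (0.46 × 15.2 + 8.13) = 0.23 × 15.122 = 3.4781 mm/d
ETc = Kc × ET₀ = 1.10 × 3.4781 = 3.8259 mm/d
Crop demand D = ETc × 31 d = 3.8259 × 31 = 118.603 mm
Pe = 0.79 × 68.3 = 53.957 mm
D − Pe = 118.603 − 53.957 = 64.646 mm
Gross irrigation = 64.646 / 0.58 = 111.459 mm

111 mm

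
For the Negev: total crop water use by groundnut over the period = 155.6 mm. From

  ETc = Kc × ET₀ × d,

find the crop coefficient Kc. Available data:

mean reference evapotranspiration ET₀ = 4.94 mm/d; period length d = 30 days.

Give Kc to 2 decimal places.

1.05

ETc = Kc × ET₀ × d  ⇒  Kc = ETc / (ET₀ × d)
Kc = 155.6 / (4.94 × 30) = 155.6 / 148.20 = 1.0499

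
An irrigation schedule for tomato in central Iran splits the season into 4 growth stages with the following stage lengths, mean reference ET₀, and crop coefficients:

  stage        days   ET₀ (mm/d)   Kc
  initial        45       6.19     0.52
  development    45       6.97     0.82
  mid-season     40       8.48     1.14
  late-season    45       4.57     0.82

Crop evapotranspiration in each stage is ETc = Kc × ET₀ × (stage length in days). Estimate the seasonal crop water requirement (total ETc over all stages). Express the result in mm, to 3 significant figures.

initial: 0.52 × 6.19 × 45 = 144.85 mm
development: 0.82 × 6.97 × 45 = 257.19 mm
mid-season: 1.14 × 8.48 × 40 = 386.69 mm
late-season: 0.82 × 4.57 × 45 = 168.63 mm
Seasonal total = 957.36 mm

957 mm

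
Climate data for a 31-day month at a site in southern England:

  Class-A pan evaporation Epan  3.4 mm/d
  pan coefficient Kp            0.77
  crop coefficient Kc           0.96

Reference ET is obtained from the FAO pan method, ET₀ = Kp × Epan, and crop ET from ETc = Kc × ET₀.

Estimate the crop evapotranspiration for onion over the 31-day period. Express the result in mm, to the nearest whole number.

78 mm

ET₀ = 0.77 × 3.4 = 2.6180 mm/d
ETc = Kc × ET₀ = 0.96 × 2.6180 = 2.5133 mm/d
Over 31 days: 2.5133 × 31 = 77.912 mm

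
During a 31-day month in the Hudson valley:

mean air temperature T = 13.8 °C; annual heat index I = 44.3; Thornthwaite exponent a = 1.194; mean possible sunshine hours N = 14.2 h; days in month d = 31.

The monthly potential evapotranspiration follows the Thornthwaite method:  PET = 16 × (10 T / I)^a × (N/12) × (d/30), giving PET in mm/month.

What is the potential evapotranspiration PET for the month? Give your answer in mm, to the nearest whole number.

76 mm

10T/I = 10 × 13.8 / 44.3 = 3.1151
(10T/I)^a = 3.1151^1.194 = 3.8833
Uncorrected PET = 16 × 3.8833 = 62.133 mm
Correction = (N/12)(d/30) = (14.2/12)(31/30) = 1.2228
PET = 62.133 × 1.2228 = 75.976 mm/month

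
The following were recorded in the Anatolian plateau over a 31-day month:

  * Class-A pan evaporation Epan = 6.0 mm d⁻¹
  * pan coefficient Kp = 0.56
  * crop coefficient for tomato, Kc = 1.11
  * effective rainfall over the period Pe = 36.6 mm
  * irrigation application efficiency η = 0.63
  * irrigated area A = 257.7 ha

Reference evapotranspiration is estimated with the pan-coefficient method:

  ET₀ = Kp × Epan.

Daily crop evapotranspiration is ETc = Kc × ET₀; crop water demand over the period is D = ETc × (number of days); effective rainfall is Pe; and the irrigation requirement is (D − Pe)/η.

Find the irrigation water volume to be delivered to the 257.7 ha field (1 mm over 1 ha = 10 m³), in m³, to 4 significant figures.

323200 m³

ET₀ = 0.56 × 6.0 = 3.3600 mm/d
ETc = Kc × ET₀ = 1.11 × 3.3600 = 3.7296 mm/d
Crop demand D = ETc × 31 d = 3.7296 × 31 = 115.618 mm
D − Pe = 115.618 − 36.6 = 79.018 mm
Gross irrigation = 79.018 / 0.63 = 125.425 mm
Volume = 125.425 mm × 257.7 ha × 10 = 323220.2 m³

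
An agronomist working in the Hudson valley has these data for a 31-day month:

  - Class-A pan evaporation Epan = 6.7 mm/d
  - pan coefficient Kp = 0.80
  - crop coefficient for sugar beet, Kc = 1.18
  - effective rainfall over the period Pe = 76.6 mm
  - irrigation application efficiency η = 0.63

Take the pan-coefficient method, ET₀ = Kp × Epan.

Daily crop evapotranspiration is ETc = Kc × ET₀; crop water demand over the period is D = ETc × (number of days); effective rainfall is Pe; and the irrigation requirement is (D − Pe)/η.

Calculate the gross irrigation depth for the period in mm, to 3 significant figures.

ET₀ = 0.80 × 6.7 = 5.3600 mm/d
ETc = Kc × ET₀ = 1.18 × 5.3600 = 6.3248 mm/d
Crop demand D = ETc × 31 d = 6.3248 × 31 = 196.069 mm
D − Pe = 196.069 − 76.6 = 119.469 mm
Gross irrigation = 119.469 / 0.63 = 189.633 mm

190 mm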